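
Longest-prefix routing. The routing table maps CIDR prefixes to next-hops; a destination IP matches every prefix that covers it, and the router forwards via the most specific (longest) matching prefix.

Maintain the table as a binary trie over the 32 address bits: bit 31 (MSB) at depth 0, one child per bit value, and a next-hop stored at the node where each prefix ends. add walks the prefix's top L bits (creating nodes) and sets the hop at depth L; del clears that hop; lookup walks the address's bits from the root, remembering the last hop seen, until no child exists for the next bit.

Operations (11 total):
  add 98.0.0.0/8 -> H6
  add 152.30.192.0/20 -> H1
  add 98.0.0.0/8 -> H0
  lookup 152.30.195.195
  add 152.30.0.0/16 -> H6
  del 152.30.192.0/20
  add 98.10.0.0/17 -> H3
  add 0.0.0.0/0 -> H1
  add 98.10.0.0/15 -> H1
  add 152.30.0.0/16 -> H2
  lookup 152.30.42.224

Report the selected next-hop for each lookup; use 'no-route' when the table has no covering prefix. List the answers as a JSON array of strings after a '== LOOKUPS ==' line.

Trace:
  + 98.0.0.0/8 (H6) depth=8
  + 152.30.192.0/20 (H1) depth=20
  + 98.0.0.0/8 (H0) depth=8
  Q 152.30.195.195: descend 10011000000111101100 ; hops seen [H1] ; pick H1
  + 152.30.0.0/16 (H6) depth=16
  - 152.30.192.0/20 clear@20
  + 98.10.0.0/17 (H3) depth=17
  + 0.0.0.0/0 (H1) depth=0
  + 98.10.0.0/15 (H1) depth=15
  + 152.30.0.0/16 (H2) depth=16
  Q 152.30.42.224: descend 1001100000011110 ; hops seen [H1,H2] ; pick H2

== LOOKUPS ==
["H1","H2"]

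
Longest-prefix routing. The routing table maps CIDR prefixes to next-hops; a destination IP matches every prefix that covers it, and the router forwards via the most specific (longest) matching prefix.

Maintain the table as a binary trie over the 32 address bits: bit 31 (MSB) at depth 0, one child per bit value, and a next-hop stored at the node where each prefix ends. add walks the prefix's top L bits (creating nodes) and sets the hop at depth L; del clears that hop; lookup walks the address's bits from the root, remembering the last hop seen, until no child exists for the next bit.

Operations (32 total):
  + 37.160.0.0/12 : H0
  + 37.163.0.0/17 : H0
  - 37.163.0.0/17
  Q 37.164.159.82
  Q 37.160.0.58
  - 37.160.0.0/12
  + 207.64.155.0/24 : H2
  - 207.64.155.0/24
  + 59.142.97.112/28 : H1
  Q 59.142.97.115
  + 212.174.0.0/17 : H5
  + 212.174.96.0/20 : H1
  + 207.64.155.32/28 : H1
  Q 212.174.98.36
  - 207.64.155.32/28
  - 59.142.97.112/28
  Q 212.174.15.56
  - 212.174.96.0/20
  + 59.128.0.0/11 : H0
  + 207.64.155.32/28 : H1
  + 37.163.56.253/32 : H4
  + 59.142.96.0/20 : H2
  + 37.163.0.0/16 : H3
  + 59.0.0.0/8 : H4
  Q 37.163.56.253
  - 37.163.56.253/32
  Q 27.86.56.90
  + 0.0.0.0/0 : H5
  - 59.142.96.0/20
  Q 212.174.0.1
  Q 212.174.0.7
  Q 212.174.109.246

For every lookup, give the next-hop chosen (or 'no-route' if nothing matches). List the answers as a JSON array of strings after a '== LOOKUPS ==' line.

Trace:
  add 37.160.0.0/12 -> H0 at depth 12
  add 37.163.0.0/17 -> H0 at depth 17
  - 37.163.0.0/17 clear@17
  Q 37.164.159.82: descend 0010010110100 ; hops seen [H0] ; pick H0
  Q 37.160.0.58: descend 00100101101000 ; hops seen [H0] ; pick H0
  - 37.160.0.0/12 clear@12
  add 207.64.155.0/24 -> H2 at depth 24
  - 207.64.155.0/24 clear@24
  add 59.142.97.112/28 -> H1 at depth 28
  Q 59.142.97.115: descend 0011101110001110011000010111 ; hops seen [H1] ; pick H1
  add 212.174.0.0/17 -> H5 at depth 17
  add 212.174.96.0/20 -> H1 at depth 20
  add 207.64.155.32/28 -> H1 at depth 28
  Q 212.174.98.36: descend 11010100101011100110 ; hops seen [H5,H1] ; pick H1
  - 207.64.155.32/28 clear@28
  - 59.142.97.112/28 clear@28
  Q 212.174.15.56: descend 11010100101011100 ; hops seen [H5] ; pick H5
  - 212.174.96.0/20 clear@20
  add 59.128.0.0/11 -> H0 at depth 11
  add 207.64.155.32/28 -> H1 at depth 28
  add 37.163.56.253/32 -> H4 at depth 32
  add 59.142.96.0/20 -> H2 at depth 20
  add 37.163.0.0/16 -> H3 at depth 16
  add 59.0.0.0/8 -> H4 at depth 8
  Q 37.163.56.253: descend 00100101101000110011100011111101 ; hops seen [H3,H4] ; pick H4
  - 37.163.56.253/32 clear@32
  Q 27.86.56.90: descend 00 ; hops seen [∅] ; pick no-route
  add 0.0.0.0/0 -> H5 at depth 0
  - 59.142.96.0/20 clear@20
  Q 212.174.0.1: descend 11010100101011100 ; hops seen [H5,H5] ; pick H5
  Q 212.174.0.7: descend 11010100101011100 ; hops seen [H5,H5] ; pick H5
  Q 212.174.109.246: descend 11010100101011100110 ; hops seen [H5,H5] ; pick H5

== LOOKUPS ==
["H0","H0","H1","H1","H5","H4","no-route","H5","H5","H5"]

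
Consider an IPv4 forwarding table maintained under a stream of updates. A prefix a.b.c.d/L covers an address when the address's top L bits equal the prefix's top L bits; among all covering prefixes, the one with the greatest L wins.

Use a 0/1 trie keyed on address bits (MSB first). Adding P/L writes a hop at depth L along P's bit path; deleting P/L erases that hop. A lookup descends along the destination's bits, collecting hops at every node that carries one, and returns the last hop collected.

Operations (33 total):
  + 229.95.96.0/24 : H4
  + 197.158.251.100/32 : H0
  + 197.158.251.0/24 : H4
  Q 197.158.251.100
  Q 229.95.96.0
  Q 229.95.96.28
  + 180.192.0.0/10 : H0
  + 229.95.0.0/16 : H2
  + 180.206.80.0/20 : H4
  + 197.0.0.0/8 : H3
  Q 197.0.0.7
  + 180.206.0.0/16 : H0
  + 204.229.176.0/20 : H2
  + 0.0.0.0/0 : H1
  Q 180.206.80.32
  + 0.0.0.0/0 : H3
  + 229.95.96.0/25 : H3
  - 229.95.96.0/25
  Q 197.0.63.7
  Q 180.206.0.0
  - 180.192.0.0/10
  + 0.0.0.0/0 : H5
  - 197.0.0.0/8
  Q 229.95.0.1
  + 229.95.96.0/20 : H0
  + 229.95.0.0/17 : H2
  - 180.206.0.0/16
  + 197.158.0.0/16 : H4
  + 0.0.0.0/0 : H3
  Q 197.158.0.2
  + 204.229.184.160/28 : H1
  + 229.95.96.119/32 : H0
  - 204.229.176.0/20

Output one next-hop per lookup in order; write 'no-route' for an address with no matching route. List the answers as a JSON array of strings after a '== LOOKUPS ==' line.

Process each operation:
  + 229.95.96.0/24 (H4) depth=24
  + 197.158.251.100/32 (H0) depth=32
  + 197.158.251.0/24 (H4) depth=24
  Q 197.158.251.100: descend 11000101100111101111101101100100 ; hops seen [H4,H0] ; pick H0
  Q 229.95.96.0: descend 111001010101111101100000 ; hops seen [H4] ; pick H4
  Q 229.95.96.28: descend 111001010101111101100000 ; hops seen [H4] ; pick H4
  + 180.192.0.0/10 (H0) depth=10
  + 229.95.0.0/16 (H2) depth=16
  + 180.206.80.0/20 (H4) depth=20
  + 197.0.0.0/8 (H3) depth=8
  Q 197.0.0.7: descend 11000101 ; hops seen [H3] ; pick H3
  + 180.206.0.0/16 (H0) depth=16
  + 204.229.176.0/20 (H2) depth=20
  + 0.0.0.0/0 (H1) depth=0
  Q 180.206.80.32: descend 10110100110011100101 ; hops seen [H1,H0,H0,H4] ; pick H4
  + 0.0.0.0/0 (H3) depth=0
  + 229.95.96.0/25 (H3) depth=25
  - 229.95.96.0/25 clear@25
  Q 197.0.63.7: descend 11000101 ; hops seen [H3,H3] ; pick H3
  Q 180.206.0.0: descend 10110100110011100 ; hops seen [H3,H0,H0] ; pick H0
  - 180.192.0.0/10 clear@10
  + 0.0.0.0/0 (H5) depth=0
  - 197.0.0.0/8 clear@8
  Q 229.95.0.1: descend 11100101010111110 ; hops seen [H5,H2] ; pick H2
  + 229.95.96.0/20 (H0) depth=20
  + 229.95.0.0/17 (H2) depth=17
  - 180.206.0.0/16 clear@16
  + 197.158.0.0/16 (H4) depth=16
  + 0.0.0.0/0 (H3) depth=0
  Q 197.158.0.2: descend 1100010110011110 ; hops seen [H3,H4] ; pick H4
  + 204.229.184.160/28 (H1) depth=28
  + 229.95.96.119/32 (H0) depth=32
  - 204.229.176.0/20 clear@20

== LOOKUPS ==
["H0","H4","H4","H3","H4","H3","H0","H2","H4"]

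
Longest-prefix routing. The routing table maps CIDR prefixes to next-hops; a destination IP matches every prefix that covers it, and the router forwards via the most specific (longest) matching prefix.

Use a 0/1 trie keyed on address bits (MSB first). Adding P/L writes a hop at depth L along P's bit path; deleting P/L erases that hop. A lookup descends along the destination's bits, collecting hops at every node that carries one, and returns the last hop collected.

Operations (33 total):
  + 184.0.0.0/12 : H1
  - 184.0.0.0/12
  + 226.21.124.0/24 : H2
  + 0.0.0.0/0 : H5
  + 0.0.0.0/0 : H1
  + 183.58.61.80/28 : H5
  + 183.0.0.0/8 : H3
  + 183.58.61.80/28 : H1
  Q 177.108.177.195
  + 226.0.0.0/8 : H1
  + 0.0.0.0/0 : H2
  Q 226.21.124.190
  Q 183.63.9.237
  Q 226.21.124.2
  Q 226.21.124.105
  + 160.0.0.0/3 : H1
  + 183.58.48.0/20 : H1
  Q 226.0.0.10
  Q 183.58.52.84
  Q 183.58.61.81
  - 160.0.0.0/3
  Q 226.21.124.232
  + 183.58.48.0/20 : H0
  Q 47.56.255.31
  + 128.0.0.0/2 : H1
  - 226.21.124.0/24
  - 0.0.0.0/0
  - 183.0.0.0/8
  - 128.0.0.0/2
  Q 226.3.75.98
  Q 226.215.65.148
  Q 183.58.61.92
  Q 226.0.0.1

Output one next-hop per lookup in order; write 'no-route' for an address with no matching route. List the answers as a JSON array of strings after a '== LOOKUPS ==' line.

Trace:
  + 184.0.0.0/12 (H1) depth=12
  - 184.0.0.0/12 clear@12
  + 226.21.124.0/24 (H2) depth=24
  + 0.0.0.0/0 (H5) depth=0
  + 0.0.0.0/0 (H1) depth=0
  + 183.58.61.80/28 (H5) depth=28
  + 183.0.0.0/8 (H3) depth=8
  + 183.58.61.80/28 (H1) depth=28
  lookup 177.108.177.195: bits 10110 walk d0:H1→d1:-→d2:-→d3:-→d4:-→d5:- -> H1
  + 226.0.0.0/8 (H1) depth=8
  + 0.0.0.0/0 (H2) depth=0
  lookup 226.21.124.190: bits 111000100001010101111100 walk d0:H2→d1:-→d2:-→d3:-→d4:-→d5:-→d6:-→d7:-→d8:H1→d9:-→d10:-→d11:-→d12:-→d13:-→d14:-→d15:-→d16:-→d17:-→d18:-→d19:-→d20:-→d21:-→d22:-→d23:-→d24:H2 -> H2
  lookup 183.63.9.237: bits 1011011100111 walk d0:H2→d1:-→d2:-→d3:-→d4:-→d5:-→d6:-→d7:-→d8:H3→d9:-→d10:-→d11:-→d12:-→d13:- -> H3
  lookup 226.21.124.2: bits 111000100001010101111100 walk d0:H2→d1:-→d2:-→d3:-→d4:-→d5:-→d6:-→d7:-→d8:H1→d9:-→d10:-→d11:-→d12:-→d13:-→d14:-→d15:-→d16:-→d17:-→d18:-→d19:-→d20:-→d21:-→d22:-→d23:-→d24:H2 -> H2
  lookup 226.21.124.105: bits 111000100001010101111100 walk d0:H2→d1:-→d2:-→d3:-→d4:-→d5:-→d6:-→d7:-→d8:H1→d9:-→d10:-→d11:-→d12:-→d13:-→d14:-→d15:-→d16:-→d17:-→d18:-→d19:-→d20:-→d21:-→d22:-→d23:-→d24:H2 -> H2
  + 160.0.0.0/3 (H1) depth=3
  + 183.58.48.0/20 (H1) depth=20
  lookup 226.0.0.10: bits 11100010000 walk d0:H2→d1:-→d2:-→d3:-→d4:-→d5:-→d6:-→d7:-→d8:H1→d9:-→d10:-→d11:- -> H1
  lookup 183.58.52.84: bits 10110111001110100011 walk d0:H2→d1:-→d2:-→d3:H1→d4:-→d5:-→d6:-→d7:-→d8:H3→d9:-→d10:-→d11:-→d12:-→d13:-→d14:-→d15:-→d16:-→d17:-→d18:-→d19:-→d20:H1 -> H1
  lookup 183.58.61.81: bits 1011011100111010001111010101 walk d0:H2→d1:-→d2:-→d3:H1→d4:-→d5:-→d6:-→d7:-→d8:H3→d9:-→d10:-→d11:-→d12:-→d13:-→d14:-→d15:-→d16:-→d17:-→d18:-→d19:-→d20:H1→d21:-→d22:-→d23:-→d24:-→d25:-→d26:-→d27:-→d28:H1 -> H1
  - 160.0.0.0/3 clear@3
  lookup 226.21.124.232: bits 111000100001010101111100 walk d0:H2→d1:-→d2:-→d3:-→d4:-→d5:-→d6:-→d7:-→d8:H1→d9:-→d10:-→d11:-→d12:-→d13:-→d14:-→d15:-→d16:-→d17:-→d18:-→d19:-→d20:-→d21:-→d22:-→d23:-→d24:H2 -> H2
  + 183.58.48.0/20 (H0) depth=20
  lookup 47.56.255.31: bits ε walk d0:H2 -> H2
  + 128.0.0.0/2 (H1) depth=2
  - 226.21.124.0/24 clear@24
  - 0.0.0.0/0 clear@0
  - 183.0.0.0/8 clear@8
  - 128.0.0.0/2 clear@2
  lookup 226.3.75.98: bits 11100010000 walk d0:-→d1:-→d2:-→d3:-→d4:-→d5:-→d6:-→d7:-→d8:H1→d9:-→d10:-→d11:- -> H1
  lookup 226.215.65.148: bits 11100010 walk d0:-→d1:-→d2:-→d3:-→d4:-→d5:-→d6:-→d7:-→d8:H1 -> H1
  lookup 183.58.61.92: bits 1011011100111010001111010101 walk d0:-→d1:-→d2:-→d3:-→d4:-→d5:-→d6:-→d7:-→d8:-→d9:-→d10:-→d11:-→d12:-→d13:-→d14:-→d15:-→d16:-→d17:-→d18:-→d19:-→d20:H0→d21:-→d22:-→d23:-→d24:-→d25:-→d26:-→d27:-→d28:H1 -> H1
  lookup 226.0.0.1: bits 11100010000 walk d0:-→d1:-→d2:-→d3:-→d4:-→d5:-→d6:-→d7:-→d8:H1→d9:-→d10:-→d11:- -> H1

== LOOKUPS ==
["H1","H2","H3","H2","H2","H1","H1","H1","H2","H2","H1","H1","H1","H1"]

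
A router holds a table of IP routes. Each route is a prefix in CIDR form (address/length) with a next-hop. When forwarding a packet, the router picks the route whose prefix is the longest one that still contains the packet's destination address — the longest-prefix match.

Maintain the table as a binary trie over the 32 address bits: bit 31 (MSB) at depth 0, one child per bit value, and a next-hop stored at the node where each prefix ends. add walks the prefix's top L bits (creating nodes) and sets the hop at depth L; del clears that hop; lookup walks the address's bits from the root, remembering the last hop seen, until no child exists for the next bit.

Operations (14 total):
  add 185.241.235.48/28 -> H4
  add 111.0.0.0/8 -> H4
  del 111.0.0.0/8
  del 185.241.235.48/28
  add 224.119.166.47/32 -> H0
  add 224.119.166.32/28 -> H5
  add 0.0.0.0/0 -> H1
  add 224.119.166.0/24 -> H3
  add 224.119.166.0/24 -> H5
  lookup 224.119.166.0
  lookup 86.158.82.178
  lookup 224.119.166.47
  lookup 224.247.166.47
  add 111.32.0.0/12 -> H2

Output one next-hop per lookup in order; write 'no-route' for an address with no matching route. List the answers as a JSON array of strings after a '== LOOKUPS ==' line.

Apply in order:
  add 185.241.235.48/28 -> H4 at depth 28
  add 111.0.0.0/8 -> H4 at depth 8
  del 111.0.0.0/8 (clear depth 8)
  del 185.241.235.48/28 (clear depth 28)
  add 224.119.166.47/32 -> H0 at depth 32
  add 224.119.166.32/28 -> H5 at depth 28
  add 0.0.0.0/0 -> H1 at depth 0
  add 224.119.166.0/24 -> H3 at depth 24
  add 224.119.166.0/24 -> H5 at depth 24
  ? 224.119.166.0  path d0:H1→d1:-→d2:-→d3:-→d4:-→d5:-→d6:-→d7:-→d8:-→d9:-→d10:-→d11:-→d12:-→d13:-→d14:-→d15:-→d16:-→d17:-→d18:-→d19:-→d20:-→d21:-→d22:-→d23:-→d24:H5→d25:-→d26:-  best=H5
  ? 86.158.82.178  path d0:H1→d1:-→d2:-  best=H1
  ? 224.119.166.47  path d0:H1→d1:-→d2:-→d3:-→d4:-→d5:-→d6:-→d7:-→d8:-→d9:-→d10:-→d11:-→d12:-→d13:-→d14:-→d15:-→d16:-→d17:-→d18:-→d19:-→d20:-→d21:-→d22:-→d23:-→d24:H5→d25:-→d26:-→d27:-→d28:H5→d29:-→d30:-→d31:-→d32:H0  best=H0
  ? 224.247.166.47  path d0:H1→d1:-→d2:-→d3:-→d4:-→d5:-→d6:-→d7:-→d8:-  best=H1
  add 111.32.0.0/12 -> H2 at depth 12

== LOOKUPS ==
["H5","H1","H0","H1"]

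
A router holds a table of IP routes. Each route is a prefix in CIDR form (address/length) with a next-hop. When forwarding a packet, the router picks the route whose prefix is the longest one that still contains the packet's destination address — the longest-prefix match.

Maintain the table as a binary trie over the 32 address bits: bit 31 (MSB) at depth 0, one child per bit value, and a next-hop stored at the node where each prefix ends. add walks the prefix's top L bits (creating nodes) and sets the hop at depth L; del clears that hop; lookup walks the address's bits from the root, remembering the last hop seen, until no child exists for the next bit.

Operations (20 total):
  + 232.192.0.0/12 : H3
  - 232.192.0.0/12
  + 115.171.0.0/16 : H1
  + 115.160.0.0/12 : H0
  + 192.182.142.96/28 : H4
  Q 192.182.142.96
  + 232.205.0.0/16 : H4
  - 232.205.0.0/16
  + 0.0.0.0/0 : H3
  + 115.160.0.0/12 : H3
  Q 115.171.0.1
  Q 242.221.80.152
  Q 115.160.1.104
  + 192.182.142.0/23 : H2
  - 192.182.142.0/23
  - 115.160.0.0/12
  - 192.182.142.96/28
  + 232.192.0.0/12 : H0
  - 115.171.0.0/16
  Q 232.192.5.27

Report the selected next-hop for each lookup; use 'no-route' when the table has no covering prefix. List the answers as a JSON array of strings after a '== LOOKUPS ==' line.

Apply in order:
  + 232.192.0.0/12 (H3) depth=12
  del 232.192.0.0/12 (clear depth 12)
  + 115.171.0.0/16 (H1) depth=16
  + 115.160.0.0/12 (H0) depth=12
  + 192.182.142.96/28 (H4) depth=28
  lookup 192.182.142.96: bits 1100000010110110100011100110 walk d0:-→d1:-→d2:-→d3:-→d4:-→d5:-→d6:-→d7:-→d8:-→d9:-→d10:-→d11:-→d12:-→d13:-→d14:-→d15:-→d16:-→d17:-→d18:-→d19:-→d20:-→d21:-→d22:-→d23:-→d24:-→d25:-→d26:-→d27:-→d28:H4 -> H4
  + 232.205.0.0/16 (H4) depth=16
  del 232.205.0.0/16 (clear depth 16)
  + 0.0.0.0/0 (H3) depth=0
  + 115.160.0.0/12 (H3) depth=12
  lookup 115.171.0.1: bits 0111001110101011 walk d0:H3→d1:-→d2:-→d3:-→d4:-→d5:-→d6:-→d7:-→d8:-→d9:-→d10:-→d11:-→d12:H3→d13:-→d14:-→d15:-→d16:H1 -> H1
  lookup 242.221.80.152: bits 111 walk d0:H3→d1:-→d2:-→d3:- -> H3
  lookup 115.160.1.104: bits 011100111010 walk d0:H3→d1:-→d2:-→d3:-→d4:-→d5:-→d6:-→d7:-→d8:-→d9:-→d10:-→d11:-→d12:H3 -> H3
  + 192.182.142.0/23 (H2) depth=23
  del 192.182.142.0/23 (clear depth 23)
  del 115.160.0.0/12 (clear depth 12)
  del 192.182.142.96/28 (clear depth 28)
  + 232.192.0.0/12 (H0) depth=12
  del 115.171.0.0/16 (clear depth 16)
  lookup 232.192.5.27: bits 111010001100 walk d0:H3→d1:-→d2:-→d3:-→d4:-→d5:-→d6:-→d7:-→d8:-→d9:-→d10:-→d11:-→d12:H0 -> H0

== LOOKUPS ==
["H4","H1","H3","H3","H0"]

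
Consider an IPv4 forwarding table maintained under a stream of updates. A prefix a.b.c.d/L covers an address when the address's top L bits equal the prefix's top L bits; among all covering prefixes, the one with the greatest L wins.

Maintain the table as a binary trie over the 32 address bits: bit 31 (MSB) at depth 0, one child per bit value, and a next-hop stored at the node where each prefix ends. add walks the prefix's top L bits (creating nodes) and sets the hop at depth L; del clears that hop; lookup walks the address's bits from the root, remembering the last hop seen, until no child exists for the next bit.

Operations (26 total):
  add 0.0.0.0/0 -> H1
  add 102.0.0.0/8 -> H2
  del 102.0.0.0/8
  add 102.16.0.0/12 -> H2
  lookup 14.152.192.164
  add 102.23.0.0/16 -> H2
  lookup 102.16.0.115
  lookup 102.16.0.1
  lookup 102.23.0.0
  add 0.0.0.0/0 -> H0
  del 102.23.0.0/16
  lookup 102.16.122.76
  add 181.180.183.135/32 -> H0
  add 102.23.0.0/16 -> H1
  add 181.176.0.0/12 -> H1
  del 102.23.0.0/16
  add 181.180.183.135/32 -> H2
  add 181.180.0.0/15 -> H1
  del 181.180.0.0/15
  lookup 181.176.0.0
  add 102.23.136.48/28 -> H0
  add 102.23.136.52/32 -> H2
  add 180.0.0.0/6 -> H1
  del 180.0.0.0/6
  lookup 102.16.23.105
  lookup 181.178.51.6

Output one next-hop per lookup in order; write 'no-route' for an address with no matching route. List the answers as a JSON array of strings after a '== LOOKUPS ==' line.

Trace:
  add 0.0.0.0/0 -> H1 at depth 0
  add 102.0.0.0/8 -> H2 at depth 8
  - 102.0.0.0/8 clear@8
  add 102.16.0.0/12 -> H2 at depth 12
  Q 14.152.192.164: descend 0 ; hops seen [H1] ; pick H1
  add 102.23.0.0/16 -> H2 at depth 16
  Q 102.16.0.115: descend 0110011000010 ; hops seen [H1,H2] ; pick H2
  Q 102.16.0.1: descend 0110011000010 ; hops seen [H1,H2] ; pick H2
  Q 102.23.0.0: descend 0110011000010111 ; hops seen [H1,H2,H2] ; pick H2
  add 0.0.0.0/0 -> H0 at depth 0
  - 102.23.0.0/16 clear@16
  Q 102.16.122.76: descend 0110011000010 ; hops seen [H0,H2] ; pick H2
  add 181.180.183.135/32 -> H0 at depth 32
  add 102.23.0.0/16 -> H1 at depth 16
  add 181.176.0.0/12 -> H1 at depth 12
  - 102.23.0.0/16 clear@16
  add 181.180.183.135/32 -> H2 at depth 32
  add 181.180.0.0/15 -> H1 at depth 15
  - 181.180.0.0/15 clear@15
  Q 181.176.0.0: descend 1011010110110 ; hops seen [H0,H1] ; pick H1
  add 102.23.136.48/28 -> H0 at depth 28
  add 102.23.136.52/32 -> H2 at depth 32
  add 180.0.0.0/6 -> H1 at depth 6
  - 180.0.0.0/6 clear@6
  Q 102.16.23.105: descend 0110011000010 ; hops seen [H0,H2] ; pick H2
  Q 181.178.51.6: descend 1011010110110 ; hops seen [H0,H1] ; pick H1

== LOOKUPS ==
["H1","H2","H2","H2","H2","H1","H2","H1"]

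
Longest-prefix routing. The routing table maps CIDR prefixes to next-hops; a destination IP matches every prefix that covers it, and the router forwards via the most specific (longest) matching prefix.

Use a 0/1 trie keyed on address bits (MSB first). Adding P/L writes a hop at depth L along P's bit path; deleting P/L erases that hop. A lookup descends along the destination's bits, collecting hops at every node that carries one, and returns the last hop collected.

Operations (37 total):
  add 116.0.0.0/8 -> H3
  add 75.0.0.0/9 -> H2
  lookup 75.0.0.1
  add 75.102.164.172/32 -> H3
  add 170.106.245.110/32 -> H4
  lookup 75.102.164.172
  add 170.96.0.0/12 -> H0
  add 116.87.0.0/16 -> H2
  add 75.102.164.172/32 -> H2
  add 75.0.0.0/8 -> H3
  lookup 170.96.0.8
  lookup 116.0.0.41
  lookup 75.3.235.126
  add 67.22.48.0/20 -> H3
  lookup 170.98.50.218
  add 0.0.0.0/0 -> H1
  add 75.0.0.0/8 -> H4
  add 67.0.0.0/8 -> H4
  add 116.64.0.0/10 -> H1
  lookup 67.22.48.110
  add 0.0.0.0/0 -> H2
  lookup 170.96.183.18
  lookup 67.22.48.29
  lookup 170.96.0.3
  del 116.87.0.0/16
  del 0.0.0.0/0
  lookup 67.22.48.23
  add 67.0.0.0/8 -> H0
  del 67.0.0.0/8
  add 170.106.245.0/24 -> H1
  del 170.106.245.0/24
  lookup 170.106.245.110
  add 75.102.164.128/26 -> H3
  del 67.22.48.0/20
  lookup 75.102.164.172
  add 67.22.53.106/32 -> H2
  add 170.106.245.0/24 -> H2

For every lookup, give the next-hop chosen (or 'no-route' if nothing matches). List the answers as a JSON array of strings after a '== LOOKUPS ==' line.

Process each operation:
  + 116.0.0.0/8 (H3) depth=8
  + 75.0.0.0/9 (H2) depth=9
  lookup 75.0.0.1: bits 010010110 walk d0:-→d1:-→d2:-→d3:-→d4:-→d5:-→d6:-→d7:-→d8:-→d9:H2 -> H2
  + 75.102.164.172/32 (H3) depth=32
  + 170.106.245.110/32 (H4) depth=32
  lookup 75.102.164.172: bits 01001011011001101010010010101100 walk d0:-→d1:-→d2:-→d3:-→d4:-→d5:-→d6:-→d7:-→d8:-→d9:H2→d10:-→d11:-→d12:-→d13:-→d14:-→d15:-→d16:-→d17:-→d18:-→d19:-→d20:-→d21:-→d22:-→d23:-→d24:-→d25:-→d26:-→d27:-→d28:-→d29:-→d30:-→d31:-→d32:H3 -> H3
  + 170.96.0.0/12 (H0) depth=12
  + 116.87.0.0/16 (H2) depth=16
  + 75.102.164.172/32 (H2) depth=32
  + 75.0.0.0/8 (H3) depth=8
  lookup 170.96.0.8: bits 101010100110 walk d0:-→d1:-→d2:-→d3:-→d4:-→d5:-→d6:-→d7:-→d8:-→d9:-→d10:-→d11:-→d12:H0 -> H0
  lookup 116.0.0.41: bits 011101000 walk d0:-→d1:-→d2:-→d3:-→d4:-→d5:-→d6:-→d7:-→d8:H3→d9:- -> H3
  lookup 75.3.235.126: bits 010010110 walk d0:-→d1:-→d2:-→d3:-→d4:-→d5:-→d6:-→d7:-→d8:H3→d9:H2 -> H2
  + 67.22.48.0/20 (H3) depth=20
  lookup 170.98.50.218: bits 101010100110 walk d0:-→d1:-→d2:-→d3:-→d4:-→d5:-→d6:-→d7:-→d8:-→d9:-→d10:-→d11:-→d12:H0 -> H0
  + 0.0.0.0/0 (H1) depth=0
  + 75.0.0.0/8 (H4) depth=8
  + 67.0.0.0/8 (H4) depth=8
  + 116.64.0.0/10 (H1) depth=10
  lookup 67.22.48.110: bits 01000011000101100011 walk d0:H1→d1:-→d2:-→d3:-→d4:-→d5:-→d6:-→d7:-→d8:H4→d9:-→d10:-→d11:-→d12:-→d13:-→d14:-→d15:-→d16:-→d17:-→d18:-→d19:-→d20:H3 -> H3
  + 0.0.0.0/0 (H2) depth=0
  lookup 170.96.183.18: bits 101010100110 walk d0:H2→d1:-→d2:-→d3:-→d4:-→d5:-→d6:-→d7:-→d8:-→d9:-→d10:-→d11:-→d12:H0 -> H0
  lookup 67.22.48.29: bits 01000011000101100011 walk d0:H2→d1:-→d2:-→d3:-→d4:-→d5:-→d6:-→d7:-→d8:H4→d9:-→d10:-→d11:-→d12:-→d13:-→d14:-→d15:-→d16:-→d17:-→d18:-→d19:-→d20:H3 -> H3
  lookup 170.96.0.3: bits 101010100110 walk d0:H2→d1:-→d2:-→d3:-→d4:-→d5:-→d6:-→d7:-→d8:-→d9:-→d10:-→d11:-→d12:H0 -> H0
  - 116.87.0.0/16 clear@16
  - 0.0.0.0/0 clear@0
  lookup 67.22.48.23: bits 01000011000101100011 walk d0:-→d1:-→d2:-→d3:-→d4:-→d5:-→d6:-→d7:-→d8:H4→d9:-→d10:-→d11:-→d12:-→d13:-→d14:-→d15:-→d16:-→d17:-→d18:-→d19:-→d20:H3 -> H3
  + 67.0.0.0/8 (H0) depth=8
  - 67.0.0.0/8 clear@8
  + 170.106.245.0/24 (H1) depth=24
  - 170.106.245.0/24 clear@24
  lookup 170.106.245.110: bits 10101010011010101111010101101110 walk d0:-→d1:-→d2:-→d3:-→d4:-→d5:-→d6:-→d7:-→d8:-→d9:-→d10:-→d11:-→d12:H0→d13:-→d14:-→d15:-→d16:-→d17:-→d18:-→d19:-→d20:-→d21:-→d22:-→d23:-→d24:-→d25:-→d26:-→d27:-→d28:-→d29:-→d30:-→d31:-→d32:H4 -> H4
  + 75.102.164.128/26 (H3) depth=26
  - 67.22.48.0/20 clear@20
  lookup 75.102.164.172: bits 01001011011001101010010010101100 walk d0:-→d1:-→d2:-→d3:-→d4:-→d5:-→d6:-→d7:-→d8:H4→d9:H2→d10:-→d11:-→d12:-→d13:-→d14:-→d15:-→d16:-→d17:-→d18:-→d19:-→d20:-→d21:-→d22:-→d23:-→d24:-→d25:-→d26:H3→d27:-→d28:-→d29:-→d30:-→d31:-→d32:H2 -> H2
  + 67.22.53.106/32 (H2) depth=32
  + 170.106.245.0/24 (H2) depth=24

== LOOKUPS ==
["H2","H3","H0","H3","H2","H0","H3","H0","H3","H0","H3","H4","H2"]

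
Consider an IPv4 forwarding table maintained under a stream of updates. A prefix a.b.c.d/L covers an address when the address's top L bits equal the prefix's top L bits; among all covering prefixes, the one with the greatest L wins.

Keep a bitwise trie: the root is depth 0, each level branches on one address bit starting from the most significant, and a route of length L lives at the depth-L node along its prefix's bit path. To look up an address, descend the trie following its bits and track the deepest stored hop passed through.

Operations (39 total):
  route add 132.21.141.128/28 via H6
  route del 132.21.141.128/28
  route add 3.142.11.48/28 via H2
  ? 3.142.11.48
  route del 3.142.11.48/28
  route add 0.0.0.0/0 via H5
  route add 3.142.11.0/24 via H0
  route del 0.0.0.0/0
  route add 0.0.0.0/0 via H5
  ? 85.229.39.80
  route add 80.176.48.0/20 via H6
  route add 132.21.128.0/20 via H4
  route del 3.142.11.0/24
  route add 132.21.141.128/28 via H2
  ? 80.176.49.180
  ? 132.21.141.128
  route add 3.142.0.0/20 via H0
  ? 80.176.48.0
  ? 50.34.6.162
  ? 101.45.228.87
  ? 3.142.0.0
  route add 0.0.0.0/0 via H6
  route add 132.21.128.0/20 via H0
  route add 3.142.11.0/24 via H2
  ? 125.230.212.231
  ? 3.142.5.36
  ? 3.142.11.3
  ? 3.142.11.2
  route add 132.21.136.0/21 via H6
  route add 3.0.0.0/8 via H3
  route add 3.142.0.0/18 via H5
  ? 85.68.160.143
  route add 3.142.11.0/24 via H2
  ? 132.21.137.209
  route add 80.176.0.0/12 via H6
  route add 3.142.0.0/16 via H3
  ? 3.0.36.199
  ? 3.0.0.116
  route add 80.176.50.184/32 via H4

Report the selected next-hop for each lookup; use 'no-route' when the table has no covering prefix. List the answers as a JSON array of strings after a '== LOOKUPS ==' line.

Trace:
  add 132.21.141.128/28 -> H6 at depth 28
  del 132.21.141.128/28 (clear depth 28)
  add 3.142.11.48/28 -> H2 at depth 28
  ? 3.142.11.48  path d0:-→d1:-→d2:-→d3:-→d4:-→d5:-→d6:-→d7:-→d8:-→d9:-→d10:-→d11:-→d12:-→d13:-→d14:-→d15:-→d16:-→d17:-→d18:-→d19:-→d20:-→d21:-→d22:-→d23:-→d24:-→d25:-→d26:-→d27:-→d28:H2  best=H2
  del 3.142.11.48/28 (clear depth 28)
  add 0.0.0.0/0 -> H5 at depth 0
  add 3.142.11.0/24 -> H0 at depth 24
  del 0.0.0.0/0 (clear depth 0)
  add 0.0.0.0/0 -> H5 at depth 0
  ? 85.229.39.80  path d0:H5→d1:-  best=H5
  add 80.176.48.0/20 -> H6 at depth 20
  add 132.21.128.0/20 -> H4 at depth 20
  del 3.142.11.0/24 (clear depth 24)
  add 132.21.141.128/28 -> H2 at depth 28
  ? 80.176.49.180  path d0:H5→d1:-→d2:-→d3:-→d4:-→d5:-→d6:-→d7:-→d8:-→d9:-→d10:-→d11:-→d12:-→d13:-→d14:-→d15:-→d16:-→d17:-→d18:-→d19:-→d20:H6  best=H6
  ? 132.21.141.128  path d0:H5→d1:-→d2:-→d3:-→d4:-→d5:-→d6:-→d7:-→d8:-→d9:-→d10:-→d11:-→d12:-→d13:-→d14:-→d15:-→d16:-→d17:-→d18:-→d19:-→d20:H4→d21:-→d22:-→d23:-→d24:-→d25:-→d26:-→d27:-→d28:H2  best=H2
  add 3.142.0.0/20 -> H0 at depth 20
  ? 80.176.48.0  path d0:H5→d1:-→d2:-→d3:-→d4:-→d5:-→d6:-→d7:-→d8:-→d9:-→d10:-→d11:-→d12:-→d13:-→d14:-→d15:-→d16:-→d17:-→d18:-→d19:-→d20:H6  best=H6
  ? 50.34.6.162  path d0:H5→d1:-→d2:-  best=H5
  ? 101.45.228.87  path d0:H5→d1:-→d2:-  best=H5
  ? 3.142.0.0  path d0:H5→d1:-→d2:-→d3:-→d4:-→d5:-→d6:-→d7:-→d8:-→d9:-→d10:-→d11:-→d12:-→d13:-→d14:-→d15:-→d16:-→d17:-→d18:-→d19:-→d20:H0  best=H0
  add 0.0.0.0/0 -> H6 at depth 0
  add 132.21.128.0/20 -> H0 at depth 20
  add 3.142.11.0/24 -> H2 at depth 24
  ? 125.230.212.231  path d0:H6→d1:-→d2:-  best=H6
  ? 3.142.5.36  path d0:H6→d1:-→d2:-→d3:-→d4:-→d5:-→d6:-→d7:-→d8:-→d9:-→d10:-→d11:-→d12:-→d13:-→d14:-→d15:-→d16:-→d17:-→d18:-→d19:-→d20:H0  best=H0
  ? 3.142.11.3  path d0:H6→d1:-→d2:-→d3:-→d4:-→d5:-→d6:-→d7:-→d8:-→d9:-→d10:-→d11:-→d12:-→d13:-→d14:-→d15:-→d16:-→d17:-→d18:-→d19:-→d20:H0→d21:-→d22:-→d23:-→d24:H2→d25:-→d26:-  best=H2
  ? 3.142.11.2  path d0:H6→d1:-→d2:-→d3:-→d4:-→d5:-→d6:-→d7:-→d8:-→d9:-→d10:-→d11:-→d12:-→d13:-→d14:-→d15:-→d16:-→d17:-→d18:-→d19:-→d20:H0→d21:-→d22:-→d23:-→d24:H2→d25:-→d26:-  best=H2
  add 132.21.136.0/21 -> H6 at depth 21
  add 3.0.0.0/8 -> H3 at depth 8
  add 3.142.0.0/18 -> H5 at depth 18
  ? 85.68.160.143  path d0:H6→d1:-→d2:-→d3:-→d4:-→d5:-  best=H6
  add 3.142.11.0/24 -> H2 at depth 24
  ? 132.21.137.209  path d0:H6→d1:-→d2:-→d3:-→d4:-→d5:-→d6:-→d7:-→d8:-→d9:-→d10:-→d11:-→d12:-→d13:-→d14:-→d15:-→d16:-→d17:-→d18:-→d19:-→d20:H0→d21:H6  best=H6
  add 80.176.0.0/12 -> H6 at depth 12
  add 3.142.0.0/16 -> H3 at depth 16
  ? 3.0.36.199  path d0:H6→d1:-→d2:-→d3:-→d4:-→d5:-→d6:-→d7:-→d8:H3  best=H3
  ? 3.0.0.116  path d0:H6→d1:-→d2:-→d3:-→d4:-→d5:-→d6:-→d7:-→d8:H3  best=H3
  add 80.176.50.184/32 -> H4 at depth 32

== LOOKUPS ==
["H2","H5","H6","H2","H6","H5","H5","H0","H6","H0","H2","H2","H6","H6","H3","H3"]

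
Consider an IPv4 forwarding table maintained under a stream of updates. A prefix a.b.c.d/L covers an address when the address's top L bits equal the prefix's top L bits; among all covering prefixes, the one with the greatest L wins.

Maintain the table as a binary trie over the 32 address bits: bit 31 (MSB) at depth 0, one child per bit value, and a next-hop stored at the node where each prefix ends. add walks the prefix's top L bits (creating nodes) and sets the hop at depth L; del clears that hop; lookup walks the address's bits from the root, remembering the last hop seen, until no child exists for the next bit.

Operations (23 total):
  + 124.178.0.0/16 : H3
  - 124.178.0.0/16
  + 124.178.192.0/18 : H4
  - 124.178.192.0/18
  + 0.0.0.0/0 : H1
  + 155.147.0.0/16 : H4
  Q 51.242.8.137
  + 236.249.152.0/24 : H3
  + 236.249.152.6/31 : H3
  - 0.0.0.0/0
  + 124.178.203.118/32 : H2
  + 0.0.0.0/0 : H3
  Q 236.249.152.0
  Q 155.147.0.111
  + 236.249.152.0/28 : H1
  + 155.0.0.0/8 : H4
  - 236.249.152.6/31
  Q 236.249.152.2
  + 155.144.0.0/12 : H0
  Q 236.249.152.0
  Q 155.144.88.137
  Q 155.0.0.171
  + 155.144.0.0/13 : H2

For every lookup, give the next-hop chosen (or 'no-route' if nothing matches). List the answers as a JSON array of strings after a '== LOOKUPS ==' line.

Apply in order:
  add 124.178.0.0/16 -> H3 at depth 16
  - 124.178.0.0/16 clear@16
  add 124.178.192.0/18 -> H4 at depth 18
  - 124.178.192.0/18 clear@18
  add 0.0.0.0/0 -> H1 at depth 0
  add 155.147.0.0/16 -> H4 at depth 16
  ? 51.242.8.137  path d0:H1→d1:-  best=H1
  add 236.249.152.0/24 -> H3 at depth 24
  add 236.249.152.6/31 -> H3 at depth 31
  - 0.0.0.0/0 clear@0
  add 124.178.203.118/32 -> H2 at depth 32
  add 0.0.0.0/0 -> H3 at depth 0
  ? 236.249.152.0  path d0:H3→d1:-→d2:-→d3:-→d4:-→d5:-→d6:-→d7:-→d8:-→d9:-→d10:-→d11:-→d12:-→d13:-→d14:-→d15:-→d16:-→d17:-→d18:-→d19:-→d20:-→d21:-→d22:-→d23:-→d24:H3→d25:-→d26:-→d27:-→d28:-→d29:-  best=H3
  ? 155.147.0.111  path d0:H3→d1:-→d2:-→d3:-→d4:-→d5:-→d6:-→d7:-→d8:-→d9:-→d10:-→d11:-→d12:-→d13:-→d14:-→d15:-→d16:H4  best=H4
  add 236.249.152.0/28 -> H1 at depth 28
  add 155.0.0.0/8 -> H4 at depth 8
  - 236.249.152.6/31 clear@31
  ? 236.249.152.2  path d0:H3→d1:-→d2:-→d3:-→d4:-→d5:-→d6:-→d7:-→d8:-→d9:-→d10:-→d11:-→d12:-→d13:-→d14:-→d15:-→d16:-→d17:-→d18:-→d19:-→d20:-→d21:-→d22:-→d23:-→d24:H3→d25:-→d26:-→d27:-→d28:H1→d29:-  best=H1
  add 155.144.0.0/12 -> H0 at depth 12
  ? 236.249.152.0  path d0:H3→d1:-→d2:-→d3:-→d4:-→d5:-→d6:-→d7:-→d8:-→d9:-→d10:-→d11:-→d12:-→d13:-→d14:-→d15:-→d16:-→d17:-→d18:-→d19:-→d20:-→d21:-→d22:-→d23:-→d24:H3→d25:-→d26:-→d27:-→d28:H1→d29:-  best=H1
  ? 155.144.88.137  path d0:H3→d1:-→d2:-→d3:-→d4:-→d5:-→d6:-→d7:-→d8:H4→d9:-→d10:-→d11:-→d12:H0→d13:-→d14:-  best=H0
  ? 155.0.0.171  path d0:H3→d1:-→d2:-→d3:-→d4:-→d5:-→d6:-→d7:-→d8:H4  best=H4
  add 155.144.0.0/13 -> H2 at depth 13

== LOOKUPS ==
["H1","H3","H4","H1","H1","H0","H4"]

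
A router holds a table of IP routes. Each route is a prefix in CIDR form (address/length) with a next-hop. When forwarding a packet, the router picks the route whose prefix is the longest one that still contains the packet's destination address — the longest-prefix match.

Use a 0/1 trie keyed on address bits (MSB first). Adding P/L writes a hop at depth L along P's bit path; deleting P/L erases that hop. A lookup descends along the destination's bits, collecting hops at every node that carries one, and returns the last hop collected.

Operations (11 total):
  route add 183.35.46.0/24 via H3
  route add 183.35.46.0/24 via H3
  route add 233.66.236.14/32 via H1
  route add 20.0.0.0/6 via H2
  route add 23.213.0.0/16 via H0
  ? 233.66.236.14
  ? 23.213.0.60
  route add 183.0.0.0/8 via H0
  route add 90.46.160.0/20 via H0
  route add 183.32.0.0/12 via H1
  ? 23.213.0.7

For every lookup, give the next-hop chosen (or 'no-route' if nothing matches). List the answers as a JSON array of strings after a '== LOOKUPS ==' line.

Trace:
  add 183.35.46.0/24 -> H3 at depth 24
  add 183.35.46.0/24 -> H3 at depth 24
  add 233.66.236.14/32 -> H1 at depth 32
  add 20.0.0.0/6 -> H2 at depth 6
  add 23.213.0.0/16 -> H0 at depth 16
  lookup 233.66.236.14: bits 11101001010000101110110000001110 walk d0:-→d1:-→d2:-→d3:-→d4:-→d5:-→d6:-→d7:-→d8:-→d9:-→d10:-→d11:-→d12:-→d13:-→d14:-→d15:-→d16:-→d17:-→d18:-→d19:-→d20:-→d21:-→d22:-→d23:-→d24:-→d25:-→d26:-→d27:-→d28:-→d29:-→d30:-→d31:-→d32:H1 -> H1
  lookup 23.213.0.60: bits 0001011111010101 walk d0:-→d1:-→d2:-→d3:-→d4:-→d5:-→d6:H2→d7:-→d8:-→d9:-→d10:-→d11:-→d12:-→d13:-→d14:-→d15:-→d16:H0 -> H0
  add 183.0.0.0/8 -> H0 at depth 8
  add 90.46.160.0/20 -> H0 at depth 20
  add 183.32.0.0/12 -> H1 at depth 12
  lookup 23.213.0.7: bits 0001011111010101 walk d0:-→d1:-→d2:-→d3:-→d4:-→d5:-→d6:H2→d7:-→d8:-→d9:-→d10:-→d11:-→d12:-→d13:-→d14:-→d15:-→d16:H0 -> H0

== LOOKUPS ==
["H1","H0","H0"]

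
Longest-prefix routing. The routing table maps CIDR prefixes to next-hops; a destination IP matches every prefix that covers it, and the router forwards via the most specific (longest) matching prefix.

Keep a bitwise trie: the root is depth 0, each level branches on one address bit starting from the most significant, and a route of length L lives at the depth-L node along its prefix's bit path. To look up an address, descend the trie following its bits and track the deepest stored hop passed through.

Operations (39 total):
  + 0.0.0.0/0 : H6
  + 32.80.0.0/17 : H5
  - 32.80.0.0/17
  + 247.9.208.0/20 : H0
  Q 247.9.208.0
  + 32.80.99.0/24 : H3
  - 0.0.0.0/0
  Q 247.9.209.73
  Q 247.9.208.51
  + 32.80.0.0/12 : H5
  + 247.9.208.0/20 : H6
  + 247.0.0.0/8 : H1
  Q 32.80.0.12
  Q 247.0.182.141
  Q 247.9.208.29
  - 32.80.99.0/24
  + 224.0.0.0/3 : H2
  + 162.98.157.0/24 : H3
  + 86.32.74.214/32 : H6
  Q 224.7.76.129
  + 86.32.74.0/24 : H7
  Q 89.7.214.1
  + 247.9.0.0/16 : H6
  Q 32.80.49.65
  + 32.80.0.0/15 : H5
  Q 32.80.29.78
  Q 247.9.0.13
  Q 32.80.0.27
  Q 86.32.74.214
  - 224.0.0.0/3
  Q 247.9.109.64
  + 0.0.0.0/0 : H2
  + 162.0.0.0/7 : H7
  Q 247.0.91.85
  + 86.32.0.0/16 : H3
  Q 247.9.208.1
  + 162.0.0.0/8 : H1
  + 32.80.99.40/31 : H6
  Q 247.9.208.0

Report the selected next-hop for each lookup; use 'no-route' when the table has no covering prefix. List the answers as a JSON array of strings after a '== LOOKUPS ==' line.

Trace:
  add 0.0.0.0/0 -> H6 at depth 0
  add 32.80.0.0/17 -> H5 at depth 17
  - 32.80.0.0/17 clear@17
  add 247.9.208.0/20 -> H0 at depth 20
  ? 247.9.208.0  path d0:H6→d1:-→d2:-→d3:-→d4:-→d5:-→d6:-→d7:-→d8:-→d9:-→d10:-→d11:-→d12:-→d13:-→d14:-→d15:-→d16:-→d17:-→d18:-→d19:-→d20:H0  best=H0
  add 32.80.99.0/24 -> H3 at depth 24
  - 0.0.0.0/0 clear@0
  ? 247.9.209.73  path d0:-→d1:-→d2:-→d3:-→d4:-→d5:-→d6:-→d7:-→d8:-→d9:-→d10:-→d11:-→d12:-→d13:-→d14:-→d15:-→d16:-→d17:-→d18:-→d19:-→d20:H0  best=H0
  ? 247.9.208.51  path d0:-→d1:-→d2:-→d3:-→d4:-→d5:-→d6:-→d7:-→d8:-→d9:-→d10:-→d11:-→d12:-→d13:-→d14:-→d15:-→d16:-→d17:-→d18:-→d19:-→d20:H0  best=H0
  add 32.80.0.0/12 -> H5 at depth 12
  add 247.9.208.0/20 -> H6 at depth 20
  add 247.0.0.0/8 -> H1 at depth 8
  ? 32.80.0.12  path d0:-→d1:-→d2:-→d3:-→d4:-→d5:-→d6:-→d7:-→d8:-→d9:-→d10:-→d11:-→d12:H5→d13:-→d14:-→d15:-→d16:-→d17:-  best=H5
  ? 247.0.182.141  path d0:-→d1:-→d2:-→d3:-→d4:-→d5:-→d6:-→d7:-→d8:H1→d9:-→d10:-→d11:-→d12:-  best=H1
  ? 247.9.208.29  path d0:-→d1:-→d2:-→d3:-→d4:-→d5:-→d6:-→d7:-→d8:H1→d9:-→d10:-→d11:-→d12:-→d13:-→d14:-→d15:-→d16:-→d17:-→d18:-→d19:-→d20:H6  best=H6
  - 32.80.99.0/24 clear@24
  add 224.0.0.0/3 -> H2 at depth 3
  add 162.98.157.0/24 -> H3 at depth 24
  add 86.32.74.214/32 -> H6 at depth 32
  ? 224.7.76.129  path d0:-→d1:-→d2:-→d3:H2  best=H2
  add 86.32.74.0/24 -> H7 at depth 24
  ? 89.7.214.1  path d0:-→d1:-→d2:-→d3:-→d4:-  best=no-route
  add 247.9.0.0/16 -> H6 at depth 16
  ? 32.80.49.65  path d0:-→d1:-→d2:-→d3:-→d4:-→d5:-→d6:-→d7:-→d8:-→d9:-→d10:-→d11:-→d12:H5→d13:-→d14:-→d15:-→d16:-→d17:-  best=H5
  add 32.80.0.0/15 -> H5 at depth 15
  ? 32.80.29.78  path d0:-→d1:-→d2:-→d3:-→d4:-→d5:-→d6:-→d7:-→d8:-→d9:-→d10:-→d11:-→d12:H5→d13:-→d14:-→d15:H5→d16:-→d17:-  best=H5
  ? 247.9.0.13  path d0:-→d1:-→d2:-→d3:H2→d4:-→d5:-→d6:-→d7:-→d8:H1→d9:-→d10:-→d11:-→d12:-→d13:-→d14:-→d15:-→d16:H6  best=H6
  ? 32.80.0.27  path d0:-→d1:-→d2:-→d3:-→d4:-→d5:-→d6:-→d7:-→d8:-→d9:-→d10:-→d11:-→d12:H5→d13:-→d14:-→d15:H5→d16:-→d17:-  best=H5
  ? 86.32.74.214  path d0:-→d1:-→d2:-→d3:-→d4:-→d5:-→d6:-→d7:-→d8:-→d9:-→d10:-→d11:-→d12:-→d13:-→d14:-→d15:-→d16:-→d17:-→d18:-→d19:-→d20:-→d21:-→d22:-→d23:-→d24:H7→d25:-→d26:-→d27:-→d28:-→d29:-→d30:-→d31:-→d32:H6  best=H6
  - 224.0.0.0/3 clear@3
  ? 247.9.109.64  path d0:-→d1:-→d2:-→d3:-→d4:-→d5:-→d6:-→d7:-→d8:H1→d9:-→d10:-→d11:-→d12:-→d13:-→d14:-→d15:-→d16:H6  best=H6
  add 0.0.0.0/0 -> H2 at depth 0
  add 162.0.0.0/7 -> H7 at depth 7
  ? 247.0.91.85  path d0:H2→d1:-→d2:-→d3:-→d4:-→d5:-→d6:-→d7:-→d8:H1→d9:-→d10:-→d11:-→d12:-  best=H1
  add 86.32.0.0/16 -> H3 at depth 16
  ? 247.9.208.1  path d0:H2→d1:-→d2:-→d3:-→d4:-→d5:-→d6:-→d7:-→d8:H1→d9:-→d10:-→d11:-→d12:-→d13:-→d14:-→d15:-→d16:H6→d17:-→d18:-→d19:-→d20:H6  best=H6
  add 162.0.0.0/8 -> H1 at depth 8
  add 32.80.99.40/31 -> H6 at depth 31
  ? 247.9.208.0  path d0:H2→d1:-→d2:-→d3:-→d4:-→d5:-→d6:-→d7:-→d8:H1→d9:-→d10:-→d11:-→d12:-→d13:-→d14:-→d15:-→d16:H6→d17:-→d18:-→d19:-→d20:H6  best=H6

== LOOKUPS ==
["H0","H0","H0","H5","H1","H6","H2","no-route","H5","H5","H6","H5","H6","H6","H1","H6","H6"]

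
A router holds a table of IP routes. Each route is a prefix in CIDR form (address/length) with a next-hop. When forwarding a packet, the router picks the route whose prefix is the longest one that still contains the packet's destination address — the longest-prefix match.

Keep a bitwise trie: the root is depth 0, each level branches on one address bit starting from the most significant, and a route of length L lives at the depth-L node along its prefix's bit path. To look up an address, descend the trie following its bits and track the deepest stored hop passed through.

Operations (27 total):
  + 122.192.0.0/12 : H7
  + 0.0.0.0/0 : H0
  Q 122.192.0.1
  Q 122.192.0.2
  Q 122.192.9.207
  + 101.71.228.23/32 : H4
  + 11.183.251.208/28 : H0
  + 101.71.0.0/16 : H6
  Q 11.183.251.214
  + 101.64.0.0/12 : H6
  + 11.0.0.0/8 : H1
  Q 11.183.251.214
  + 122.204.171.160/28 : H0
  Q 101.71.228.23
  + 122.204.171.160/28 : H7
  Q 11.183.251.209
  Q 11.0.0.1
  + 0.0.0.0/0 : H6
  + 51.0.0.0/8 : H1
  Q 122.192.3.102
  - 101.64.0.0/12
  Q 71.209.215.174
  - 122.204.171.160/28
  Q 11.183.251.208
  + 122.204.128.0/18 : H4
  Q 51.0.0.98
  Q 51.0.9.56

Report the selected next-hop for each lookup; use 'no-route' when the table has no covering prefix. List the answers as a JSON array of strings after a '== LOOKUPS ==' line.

Process each operation:
  + 122.192.0.0/12 (H7) depth=12
  + 0.0.0.0/0 (H0) depth=0
  ? 122.192.0.1  path d0:H0→d1:-→d2:-→d3:-→d4:-→d5:-→d6:-→d7:-→d8:-→d9:-→d10:-→d11:-→d12:H7  best=H7
  ? 122.192.0.2  path d0:H0→d1:-→d2:-→d3:-→d4:-→d5:-→d6:-→d7:-→d8:-→d9:-→d10:-→d11:-→d12:H7  best=H7
  ? 122.192.9.207  path d0:H0→d1:-→d2:-→d3:-→d4:-→d5:-→d6:-→d7:-→d8:-→d9:-→d10:-→d11:-→d12:H7  best=H7
  + 101.71.228.23/32 (H4) depth=32
  + 11.183.251.208/28 (H0) depth=28
  + 101.71.0.0/16 (H6) depth=16
  ? 11.183.251.214  path d0:H0→d1:-→d2:-→d3:-→d4:-→d5:-→d6:-→d7:-→d8:-→d9:-→d10:-→d11:-→d12:-→d13:-→d14:-→d15:-→d16:-→d17:-→d18:-→d19:-→d20:-→d21:-→d22:-→d23:-→d24:-→d25:-→d26:-→d27:-→d28:H0  best=H0
  + 101.64.0.0/12 (H6) depth=12
  + 11.0.0.0/8 (H1) depth=8
  ? 11.183.251.214  path d0:H0→d1:-→d2:-→d3:-→d4:-→d5:-→d6:-→d7:-→d8:H1→d9:-→d10:-→d11:-→d12:-→d13:-→d14:-→d15:-→d16:-→d17:-→d18:-→d19:-→d20:-→d21:-→d22:-→d23:-→d24:-→d25:-→d26:-→d27:-→d28:H0  best=H0
  + 122.204.171.160/28 (H0) depth=28
  ? 101.71.228.23  path d0:H0→d1:-→d2:-→d3:-→d4:-→d5:-→d6:-→d7:-→d8:-→d9:-→d10:-→d11:-→d12:H6→d13:-→d14:-→d15:-→d16:H6→d17:-→d18:-→d19:-→d20:-→d21:-→d22:-→d23:-→d24:-→d25:-→d26:-→d27:-→d28:-→d29:-→d30:-→d31:-→d32:H4  best=H4
  + 122.204.171.160/28 (H7) depth=28
  ? 11.183.251.209  path d0:H0→d1:-→d2:-→d3:-→d4:-→d5:-→d6:-→d7:-→d8:H1→d9:-→d10:-→d11:-→d12:-→d13:-→d14:-→d15:-→d16:-→d17:-→d18:-→d19:-→d20:-→d21:-→d22:-→d23:-→d24:-→d25:-→d26:-→d27:-→d28:H0  best=H0
  ? 11.0.0.1  path d0:H0→d1:-→d2:-→d3:-→d4:-→d5:-→d6:-→d7:-→d8:H1  best=H1
  + 0.0.0.0/0 (H6) depth=0
  + 51.0.0.0/8 (H1) depth=8
  ? 122.192.3.102  path d0:H6→d1:-→d2:-→d3:-→d4:-→d5:-→d6:-→d7:-→d8:-→d9:-→d10:-→d11:-→d12:H7  best=H7
  del 101.64.0.0/12 (clear depth 12)
  ? 71.209.215.174  path d0:H6→d1:-→d2:-  best=H6
  del 122.204.171.160/28 (clear depth 28)
  ? 11.183.251.208  path d0:H6→d1:-→d2:-→d3:-→d4:-→d5:-→d6:-→d7:-→d8:H1→d9:-→d10:-→d11:-→d12:-→d13:-→d14:-→d15:-→d16:-→d17:-→d18:-→d19:-→d20:-→d21:-→d22:-→d23:-→d24:-→d25:-→d26:-→d27:-→d28:H0  best=H0
  + 122.204.128.0/18 (H4) depth=18
  ? 51.0.0.98  path d0:H6→d1:-→d2:-→d3:-→d4:-→d5:-→d6:-→d7:-→d8:H1  best=H1
  ? 51.0.9.56  path d0:H6→d1:-→d2:-→d3:-→d4:-→d5:-→d6:-→d7:-→d8:H1  best=H1

== LOOKUPS ==
["H7","H7","H7","H0","H0","H4","H0","H1","H7","H6","H0","H1","H1"]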